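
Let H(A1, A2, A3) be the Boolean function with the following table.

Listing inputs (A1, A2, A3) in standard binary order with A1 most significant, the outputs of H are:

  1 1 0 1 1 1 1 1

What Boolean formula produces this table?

H(A1, A2, A3) = ¬((¬A1 ∧ A2) ∧ ¬A3)

Only row (0,1,0) gives 0. So H is 1 everywhere except there — the complement of the minterm ¬A1·A2·¬A3.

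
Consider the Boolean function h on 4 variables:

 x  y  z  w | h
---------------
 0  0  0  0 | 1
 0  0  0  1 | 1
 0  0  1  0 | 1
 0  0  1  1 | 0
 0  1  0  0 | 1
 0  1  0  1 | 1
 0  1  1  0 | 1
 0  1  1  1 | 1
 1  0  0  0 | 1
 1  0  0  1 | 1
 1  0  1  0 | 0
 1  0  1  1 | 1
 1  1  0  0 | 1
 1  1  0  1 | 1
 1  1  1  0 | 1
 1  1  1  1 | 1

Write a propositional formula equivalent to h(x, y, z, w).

h(x, y, z, w) = NOT ((((NOT x AND NOT y) AND z) AND w) OR (((x AND NOT y) AND z) AND NOT w))

The 0-rows are (0,0,1,1), (1,0,1,0). Take each as a conjunction (¬x·¬y·z·w, x·¬y·z·¬w), form their disjunction, and complement — that gives a formula that is 1 everywhere h is.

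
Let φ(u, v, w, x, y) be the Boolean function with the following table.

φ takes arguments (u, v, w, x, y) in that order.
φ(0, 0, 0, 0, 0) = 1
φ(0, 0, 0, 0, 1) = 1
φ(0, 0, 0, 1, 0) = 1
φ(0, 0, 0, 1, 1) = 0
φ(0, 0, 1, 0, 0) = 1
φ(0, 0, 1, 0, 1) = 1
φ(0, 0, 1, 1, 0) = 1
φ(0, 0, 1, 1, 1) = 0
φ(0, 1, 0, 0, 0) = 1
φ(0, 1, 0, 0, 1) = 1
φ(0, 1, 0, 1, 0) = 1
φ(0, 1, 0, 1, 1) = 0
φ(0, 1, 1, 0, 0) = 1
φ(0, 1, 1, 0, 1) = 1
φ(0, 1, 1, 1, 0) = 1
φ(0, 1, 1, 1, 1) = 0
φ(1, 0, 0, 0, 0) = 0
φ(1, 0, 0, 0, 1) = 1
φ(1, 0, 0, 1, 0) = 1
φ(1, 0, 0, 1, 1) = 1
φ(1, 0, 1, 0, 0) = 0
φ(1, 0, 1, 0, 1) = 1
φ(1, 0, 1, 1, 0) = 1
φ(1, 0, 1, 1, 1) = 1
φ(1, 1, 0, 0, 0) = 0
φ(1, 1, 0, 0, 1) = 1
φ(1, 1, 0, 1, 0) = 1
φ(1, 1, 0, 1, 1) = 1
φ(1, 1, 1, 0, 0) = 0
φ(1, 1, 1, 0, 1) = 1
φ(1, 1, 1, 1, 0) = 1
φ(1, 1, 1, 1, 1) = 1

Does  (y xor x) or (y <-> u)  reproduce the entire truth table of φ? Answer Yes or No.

Yes

Evaluate (y xor x) or (y <-> u) on each row and compare to φ:
  u=0, v=0, w=0, x=0, y=0: formula gives 1, φ = 1 ✓
  u=0, v=0, w=0, x=0, y=1: formula gives 1, φ = 1 ✓
  u=0, v=0, w=0, x=1, y=0: formula gives 1, φ = 1 ✓
  u=0, v=0, w=0, x=1, y=1: formula gives 0, φ = 0 ✓
  …and likewise for the remaining 28 rows.
Every row agrees, so the formula is equivalent.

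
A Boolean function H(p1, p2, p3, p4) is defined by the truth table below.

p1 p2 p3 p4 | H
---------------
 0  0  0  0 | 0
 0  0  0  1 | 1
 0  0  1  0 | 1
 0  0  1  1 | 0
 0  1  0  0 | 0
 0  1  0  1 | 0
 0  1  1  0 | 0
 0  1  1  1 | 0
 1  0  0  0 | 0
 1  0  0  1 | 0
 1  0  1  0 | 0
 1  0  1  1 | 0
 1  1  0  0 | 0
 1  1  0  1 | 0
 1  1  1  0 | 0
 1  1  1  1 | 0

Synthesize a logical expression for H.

H=1 on 2 inputs: (0,0,0,1), (0,0,1,0). Reading each as a conjunction of literals (¬p1·¬p2·¬p3·p4, ¬p1·¬p2·p3·¬p4) and taking the OR gives the canonical DNF.

H(p1, p2, p3, p4) = (((~p1 & ~p2) & ~p3) & p4) | (((~p1 & ~p2) & p3) & ~p4)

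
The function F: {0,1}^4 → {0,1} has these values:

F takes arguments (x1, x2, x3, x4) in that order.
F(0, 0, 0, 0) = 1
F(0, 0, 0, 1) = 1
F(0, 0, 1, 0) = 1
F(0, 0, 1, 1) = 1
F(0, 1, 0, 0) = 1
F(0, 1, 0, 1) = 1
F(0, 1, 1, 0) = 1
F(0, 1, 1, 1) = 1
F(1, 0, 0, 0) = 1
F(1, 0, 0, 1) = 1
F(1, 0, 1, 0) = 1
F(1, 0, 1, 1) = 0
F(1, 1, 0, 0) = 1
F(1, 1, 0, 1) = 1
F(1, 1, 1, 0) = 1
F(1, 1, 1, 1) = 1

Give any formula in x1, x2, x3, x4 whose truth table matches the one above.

F(x1, x2, x3, x4) = ¬(((x1 ∧ ¬x2) ∧ x3) ∧ x4)

Only row (1,0,1,1) gives 0. So F is 1 everywhere except there — the complement of the minterm x1·¬x2·x3·x4.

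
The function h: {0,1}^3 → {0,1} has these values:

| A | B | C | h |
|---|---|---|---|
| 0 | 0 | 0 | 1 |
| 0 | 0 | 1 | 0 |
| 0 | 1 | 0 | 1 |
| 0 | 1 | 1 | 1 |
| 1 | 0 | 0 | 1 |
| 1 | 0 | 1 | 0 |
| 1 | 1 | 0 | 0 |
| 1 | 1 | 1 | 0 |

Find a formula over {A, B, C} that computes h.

Collect the rows where h=1 — (0,0,0), (0,1,0), (0,1,1), (1,0,0) — and write one minterm per row: ¬A·¬B·¬C, ¬A·B·¬C, ¬A·B·C, A·¬B·¬C. Their union (logical OR) reproduces the table exactly.

h(A, B, C) = ((((¬A ∧ ¬B) ∧ ¬C) ∨ ((¬A ∧ B) ∧ ¬C)) ∨ ((¬A ∧ B) ∧ C)) ∨ ((A ∧ ¬B) ∧ ¬C)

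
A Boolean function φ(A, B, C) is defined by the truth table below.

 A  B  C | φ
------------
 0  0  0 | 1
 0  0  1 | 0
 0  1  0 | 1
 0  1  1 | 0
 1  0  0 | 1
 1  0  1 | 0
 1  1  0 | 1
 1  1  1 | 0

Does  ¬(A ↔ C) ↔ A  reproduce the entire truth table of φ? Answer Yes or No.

Check the formula against φ row by row:
  A=0, B=0, C=0: formula gives 1, φ = 1 ✓
  A=0, B=0, C=1: formula gives 0, φ = 0 ✓
  A=0, B=1, C=0: formula gives 1, φ = 1 ✓
  A=0, B=1, C=1: formula gives 0, φ = 0 ✓
  A=1, B=0, C=0: formula gives 1, φ = 1 ✓
  …and likewise for the remaining 3 rows.
All 8 rows match — the expression computes φ exactly.

Yes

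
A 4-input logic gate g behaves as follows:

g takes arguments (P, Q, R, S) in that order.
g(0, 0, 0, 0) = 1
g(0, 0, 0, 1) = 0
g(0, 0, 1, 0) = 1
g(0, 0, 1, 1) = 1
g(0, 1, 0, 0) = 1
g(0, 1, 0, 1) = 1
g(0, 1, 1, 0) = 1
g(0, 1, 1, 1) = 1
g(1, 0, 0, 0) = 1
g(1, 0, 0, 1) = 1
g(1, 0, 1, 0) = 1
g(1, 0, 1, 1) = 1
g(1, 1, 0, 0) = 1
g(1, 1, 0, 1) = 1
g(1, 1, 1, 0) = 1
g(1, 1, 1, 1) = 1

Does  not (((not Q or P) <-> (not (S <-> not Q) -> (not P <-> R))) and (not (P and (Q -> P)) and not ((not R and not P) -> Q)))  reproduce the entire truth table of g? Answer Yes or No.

Evaluate not (((not Q or P) <-> (not (S <-> not Q) -> (not P <-> R))) and (not (P and (Q -> P)) and not ((not R and not P) -> Q))) on each row and compare to g:
  P=0, Q=0, R=0, S=0: formula gives 1, g = 1 ✓
  P=0, Q=0, R=0, S=1: formula gives 0, g = 0 ✓
  P=0, Q=0, R=1, S=0: formula gives 1, g = 1 ✓
  P=0, Q=0, R=1, S=1: formula gives 1, g = 1 ✓
  …and likewise for the remaining 12 rows.
All 16 rows match — the expression computes g exactly.

Yes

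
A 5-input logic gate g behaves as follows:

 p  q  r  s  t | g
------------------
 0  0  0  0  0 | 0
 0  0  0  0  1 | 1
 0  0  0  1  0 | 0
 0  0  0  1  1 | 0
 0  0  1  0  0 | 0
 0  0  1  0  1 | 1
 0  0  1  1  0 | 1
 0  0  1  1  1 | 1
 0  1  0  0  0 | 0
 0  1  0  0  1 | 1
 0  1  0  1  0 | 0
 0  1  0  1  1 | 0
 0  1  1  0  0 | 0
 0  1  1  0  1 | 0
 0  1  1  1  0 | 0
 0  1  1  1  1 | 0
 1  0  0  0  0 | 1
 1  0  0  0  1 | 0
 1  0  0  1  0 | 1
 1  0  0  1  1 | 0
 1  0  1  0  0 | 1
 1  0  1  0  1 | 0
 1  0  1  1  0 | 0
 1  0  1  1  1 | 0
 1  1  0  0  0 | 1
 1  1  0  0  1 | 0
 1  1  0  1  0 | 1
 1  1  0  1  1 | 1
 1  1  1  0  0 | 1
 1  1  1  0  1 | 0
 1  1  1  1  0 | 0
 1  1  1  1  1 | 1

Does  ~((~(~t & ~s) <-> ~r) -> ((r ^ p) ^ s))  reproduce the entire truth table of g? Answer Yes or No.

No

Test each input against both g and the formula:
  p=0, q=0, r=0, s=0, t=0: formula gives 0, g = 0 ✓
  p=0, q=0, r=0, s=0, t=1: formula gives 1, g = 1 ✓
  p=0, q=0, r=0, s=1, t=0: formula gives 0, g = 0 ✓
  p=0, q=0, r=0, s=1, t=1: formula gives 0, g = 0 ✓
  …
  p=0, q=0, r=1, s=0, t=1: formula gives 0, but g = 1 ✗
Row (0,0,1,0,1) is a counterexample, so the formula is not equivalent to g.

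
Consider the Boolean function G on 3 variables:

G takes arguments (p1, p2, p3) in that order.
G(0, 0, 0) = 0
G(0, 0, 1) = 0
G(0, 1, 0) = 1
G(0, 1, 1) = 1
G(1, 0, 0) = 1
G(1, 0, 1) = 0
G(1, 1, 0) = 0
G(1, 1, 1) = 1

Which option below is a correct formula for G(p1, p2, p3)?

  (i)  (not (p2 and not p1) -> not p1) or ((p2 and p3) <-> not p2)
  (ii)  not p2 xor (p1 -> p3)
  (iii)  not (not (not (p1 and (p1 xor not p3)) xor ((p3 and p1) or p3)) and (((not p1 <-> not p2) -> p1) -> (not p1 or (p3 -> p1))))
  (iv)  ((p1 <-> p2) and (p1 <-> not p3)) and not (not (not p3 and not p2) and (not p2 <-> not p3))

(i) disagrees with G on (0,0,0) (formula → 1, table → 0); rule it out.
(iii) disagrees with G on (0,0,0) (formula → 1, table → 0); rule it out.
(iv) disagrees with G on (0,0,1) (formula → 1, table → 0); rule it out.
Only (ii) survives; checking it on all 8 rows confirms it matches G.

ii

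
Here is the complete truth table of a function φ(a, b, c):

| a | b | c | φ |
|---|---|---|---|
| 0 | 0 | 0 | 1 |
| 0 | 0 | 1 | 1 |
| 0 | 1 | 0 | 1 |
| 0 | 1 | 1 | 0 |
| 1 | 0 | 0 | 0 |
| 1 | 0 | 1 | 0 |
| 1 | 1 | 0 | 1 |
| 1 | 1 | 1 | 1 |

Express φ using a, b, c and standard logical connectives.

φ(a, b, c) = ~((((~a & b) & c) | ((a & ~b) & ~c)) | ((a & ~b) & c))

φ is 0 on only 3 rows — (0,1,1), (1,0,0), (1,0,1). Writing each as a minterm (¬a·b·c, a·¬b·¬c, a·¬b·c) and OR-ing them characterizes exactly where φ=0, so φ is the negation of that disjunction.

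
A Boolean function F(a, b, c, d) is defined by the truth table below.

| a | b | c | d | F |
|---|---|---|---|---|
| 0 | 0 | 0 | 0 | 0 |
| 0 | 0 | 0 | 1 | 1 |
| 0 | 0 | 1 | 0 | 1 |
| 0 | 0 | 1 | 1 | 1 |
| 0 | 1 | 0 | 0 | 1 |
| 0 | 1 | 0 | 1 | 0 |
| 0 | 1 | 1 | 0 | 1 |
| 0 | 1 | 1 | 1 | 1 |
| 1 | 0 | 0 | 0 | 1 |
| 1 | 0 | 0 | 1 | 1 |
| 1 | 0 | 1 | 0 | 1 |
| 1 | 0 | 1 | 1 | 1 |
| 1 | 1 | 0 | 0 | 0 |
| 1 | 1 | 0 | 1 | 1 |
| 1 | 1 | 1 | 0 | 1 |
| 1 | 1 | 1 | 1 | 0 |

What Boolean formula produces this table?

F is 0 on only 4 rows — (0,0,0,0), (0,1,0,1), (1,1,0,0), (1,1,1,1). Writing each as a minterm (¬a·¬b·¬c·¬d, ¬a·b·¬c·d, a·b·¬c·¬d, a·b·c·d) and OR-ing them characterizes exactly where F=0, so F is the negation of that disjunction.

F(a, b, c, d) = ¬((((((¬a ∧ ¬b) ∧ ¬c) ∧ ¬d) ∨ (((¬a ∧ b) ∧ ¬c) ∧ d)) ∨ (((a ∧ b) ∧ ¬c) ∧ ¬d)) ∨ (((a ∧ b) ∧ c) ∧ d))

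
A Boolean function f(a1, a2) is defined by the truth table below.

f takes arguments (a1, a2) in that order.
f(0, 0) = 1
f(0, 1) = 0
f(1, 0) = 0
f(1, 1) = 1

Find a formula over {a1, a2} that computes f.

f(a1, a2) = (a1 ⊕ a2)'

The output is 1 exactly when an even number of inputs are 1 — the complement of 2-way XOR.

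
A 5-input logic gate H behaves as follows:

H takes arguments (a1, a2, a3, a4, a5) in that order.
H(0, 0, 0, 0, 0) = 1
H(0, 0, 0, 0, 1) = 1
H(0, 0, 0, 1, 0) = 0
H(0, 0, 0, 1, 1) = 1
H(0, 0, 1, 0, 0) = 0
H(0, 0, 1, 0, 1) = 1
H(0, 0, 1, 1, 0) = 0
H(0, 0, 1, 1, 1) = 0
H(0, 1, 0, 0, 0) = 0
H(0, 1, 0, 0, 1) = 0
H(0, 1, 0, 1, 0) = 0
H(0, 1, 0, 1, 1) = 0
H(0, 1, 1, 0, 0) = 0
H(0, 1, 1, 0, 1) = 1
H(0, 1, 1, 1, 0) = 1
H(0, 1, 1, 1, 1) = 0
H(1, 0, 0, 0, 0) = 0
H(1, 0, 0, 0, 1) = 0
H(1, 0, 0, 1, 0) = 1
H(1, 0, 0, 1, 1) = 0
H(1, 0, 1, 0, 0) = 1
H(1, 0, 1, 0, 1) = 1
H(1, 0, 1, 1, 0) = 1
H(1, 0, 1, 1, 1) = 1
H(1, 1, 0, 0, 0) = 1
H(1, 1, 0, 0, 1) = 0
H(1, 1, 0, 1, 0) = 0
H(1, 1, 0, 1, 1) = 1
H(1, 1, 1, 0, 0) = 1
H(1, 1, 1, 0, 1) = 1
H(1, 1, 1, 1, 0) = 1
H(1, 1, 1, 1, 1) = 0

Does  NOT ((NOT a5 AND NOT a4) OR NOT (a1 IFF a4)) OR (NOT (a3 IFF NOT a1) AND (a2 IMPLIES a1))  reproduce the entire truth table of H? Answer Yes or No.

Check the formula against H row by row:
  a1=0, a2=0, a3=0, a4=0, a5=0: formula gives 1, H = 1 ✓
  a1=0, a2=0, a3=0, a4=0, a5=1: formula gives 1, H = 1 ✓
  a1=0, a2=0, a3=0, a4=1, a5=0: formula gives 1, but H = 0 ✗
Since they disagree at (0,0,0,1,0), the expression is not a correct formula for H.

No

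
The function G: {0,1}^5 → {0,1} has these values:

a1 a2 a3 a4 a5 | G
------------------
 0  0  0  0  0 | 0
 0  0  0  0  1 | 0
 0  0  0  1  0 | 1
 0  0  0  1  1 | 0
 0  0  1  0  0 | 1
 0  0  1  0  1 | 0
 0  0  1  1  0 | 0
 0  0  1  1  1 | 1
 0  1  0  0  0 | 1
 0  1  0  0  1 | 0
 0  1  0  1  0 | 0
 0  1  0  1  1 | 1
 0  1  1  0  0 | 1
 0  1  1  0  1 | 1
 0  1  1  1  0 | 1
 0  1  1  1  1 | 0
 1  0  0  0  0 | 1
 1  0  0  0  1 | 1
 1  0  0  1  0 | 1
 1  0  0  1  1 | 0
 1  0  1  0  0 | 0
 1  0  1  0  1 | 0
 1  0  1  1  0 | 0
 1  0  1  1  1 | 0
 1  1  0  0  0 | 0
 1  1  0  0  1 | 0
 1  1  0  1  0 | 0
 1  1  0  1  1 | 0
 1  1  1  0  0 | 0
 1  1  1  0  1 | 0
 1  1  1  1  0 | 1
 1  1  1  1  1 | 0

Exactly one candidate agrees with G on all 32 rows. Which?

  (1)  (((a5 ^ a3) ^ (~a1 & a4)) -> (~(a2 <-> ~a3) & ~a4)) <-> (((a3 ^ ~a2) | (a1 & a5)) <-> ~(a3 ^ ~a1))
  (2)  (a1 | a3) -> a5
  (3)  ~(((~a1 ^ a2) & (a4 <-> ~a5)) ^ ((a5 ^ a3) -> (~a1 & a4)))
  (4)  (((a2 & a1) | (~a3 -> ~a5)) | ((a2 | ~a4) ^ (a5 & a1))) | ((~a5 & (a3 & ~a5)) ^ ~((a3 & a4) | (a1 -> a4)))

(2): at (0,0,0,0,0) it gives 1, but G = 0 — eliminated.
(3): at (0,0,1,0,1) it gives 1, but G = 0 — eliminated.
(4): at (0,0,0,0,0) it gives 1, but G = 0 — eliminated.
(1) is the remaining candidate, and it agrees with G on all 32 inputs.

1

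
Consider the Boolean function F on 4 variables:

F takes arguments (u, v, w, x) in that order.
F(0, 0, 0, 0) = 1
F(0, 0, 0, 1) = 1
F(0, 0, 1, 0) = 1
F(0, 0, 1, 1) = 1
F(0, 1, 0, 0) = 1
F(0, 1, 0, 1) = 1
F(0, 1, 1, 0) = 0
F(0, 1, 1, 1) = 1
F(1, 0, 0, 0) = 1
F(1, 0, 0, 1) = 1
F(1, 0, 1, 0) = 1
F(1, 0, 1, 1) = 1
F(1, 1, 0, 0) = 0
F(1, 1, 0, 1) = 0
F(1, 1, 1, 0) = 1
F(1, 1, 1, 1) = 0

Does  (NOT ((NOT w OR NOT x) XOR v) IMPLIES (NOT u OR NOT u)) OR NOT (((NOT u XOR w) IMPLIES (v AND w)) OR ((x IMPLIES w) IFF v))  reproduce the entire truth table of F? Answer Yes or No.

No

Check the formula against F row by row:
  u=0, v=0, w=0, x=0: formula gives 1, F = 1 ✓
  u=0, v=0, w=0, x=1: formula gives 1, F = 1 ✓
  u=0, v=0, w=1, x=0: formula gives 1, F = 1 ✓
  u=0, v=0, w=1, x=1: formula gives 1, F = 1 ✓
  …
  u=0, v=1, w=1, x=0: formula gives 1, but F = 0 ✗
Since they disagree at (0,1,1,0), the expression is not a correct formula for F.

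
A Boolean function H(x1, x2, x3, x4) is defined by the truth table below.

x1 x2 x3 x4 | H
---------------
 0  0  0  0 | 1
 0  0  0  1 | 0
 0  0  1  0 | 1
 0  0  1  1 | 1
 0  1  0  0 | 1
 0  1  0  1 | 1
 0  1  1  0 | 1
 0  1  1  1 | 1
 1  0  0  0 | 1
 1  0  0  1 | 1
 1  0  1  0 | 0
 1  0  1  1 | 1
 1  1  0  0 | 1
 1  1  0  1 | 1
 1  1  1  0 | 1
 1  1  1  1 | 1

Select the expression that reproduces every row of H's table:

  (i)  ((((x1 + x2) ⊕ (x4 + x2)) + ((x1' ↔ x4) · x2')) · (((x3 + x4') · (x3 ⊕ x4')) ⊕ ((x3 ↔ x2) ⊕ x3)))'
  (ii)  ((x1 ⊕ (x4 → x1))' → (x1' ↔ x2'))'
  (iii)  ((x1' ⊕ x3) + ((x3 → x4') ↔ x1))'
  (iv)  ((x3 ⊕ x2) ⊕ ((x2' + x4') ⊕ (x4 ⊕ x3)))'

(ii) fails at (0,0,0,0): the formula yields 0, H is 1.
(iii) fails at (0,0,0,0): the formula yields 0, H is 1.
(iv) fails at (0,0,0,0): the formula yields 0, H is 1.
That leaves (i). Evaluating it on every row reproduces the table of H exactly.

i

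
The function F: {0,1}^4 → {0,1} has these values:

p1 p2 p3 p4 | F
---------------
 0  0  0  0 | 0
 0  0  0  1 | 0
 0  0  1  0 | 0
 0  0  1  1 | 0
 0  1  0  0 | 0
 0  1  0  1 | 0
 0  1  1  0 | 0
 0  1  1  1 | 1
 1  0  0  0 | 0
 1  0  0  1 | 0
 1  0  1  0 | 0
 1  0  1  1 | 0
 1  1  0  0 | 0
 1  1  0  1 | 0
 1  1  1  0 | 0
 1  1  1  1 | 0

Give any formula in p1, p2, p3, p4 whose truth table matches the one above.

F(p1, p2, p3, p4) = ((NOT p1 AND p2) AND p3) AND p4

Only row (0,1,1,1) gives 1. That row's minterm ¬p1·p2·p3·p4 is F directly.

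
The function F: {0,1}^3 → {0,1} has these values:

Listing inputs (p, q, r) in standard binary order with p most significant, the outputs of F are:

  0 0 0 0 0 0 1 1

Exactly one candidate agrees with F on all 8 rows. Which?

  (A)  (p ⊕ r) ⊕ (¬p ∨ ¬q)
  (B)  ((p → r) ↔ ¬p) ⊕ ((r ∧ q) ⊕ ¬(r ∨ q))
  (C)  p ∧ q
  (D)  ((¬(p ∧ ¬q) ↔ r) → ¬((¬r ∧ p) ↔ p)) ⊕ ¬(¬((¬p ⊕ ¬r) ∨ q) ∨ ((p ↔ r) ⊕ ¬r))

(A): at (0,0,0) it gives 1, but F = 0 — eliminated.
(B): at (0,0,1) it gives 1, but F = 0 — eliminated.
(D): at (0,0,0) it gives 1, but F = 0 — eliminated.
That leaves (C). Evaluating it on every row reproduces the table of F exactly.

C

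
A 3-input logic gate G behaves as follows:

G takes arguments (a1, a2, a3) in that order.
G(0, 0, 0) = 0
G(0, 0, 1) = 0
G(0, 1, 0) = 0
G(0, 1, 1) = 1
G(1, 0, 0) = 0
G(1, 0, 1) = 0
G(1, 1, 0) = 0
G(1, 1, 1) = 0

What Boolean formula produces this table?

G is 1 on exactly one input, (0,1,1), whose minterm is ¬a1·a2·a3. So G is just that conjunction.

G(a1, a2, a3) = (a1' · a2) · a3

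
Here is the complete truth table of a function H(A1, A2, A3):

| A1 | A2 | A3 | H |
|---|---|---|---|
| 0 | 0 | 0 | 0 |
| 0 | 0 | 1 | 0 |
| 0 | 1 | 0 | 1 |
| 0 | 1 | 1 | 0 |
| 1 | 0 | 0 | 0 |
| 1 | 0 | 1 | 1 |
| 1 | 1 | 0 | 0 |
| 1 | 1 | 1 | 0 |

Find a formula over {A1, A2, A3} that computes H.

H(A1, A2, A3) = ((not A1 and A2) and not A3) or ((A1 and not A2) and A3)

The 1-rows are (0,1,0), (1,0,1). Each contributes one minterm — ¬A1·A2·¬A3; A1·¬A2·A3 — and their disjunction is a sum-of-products form of H.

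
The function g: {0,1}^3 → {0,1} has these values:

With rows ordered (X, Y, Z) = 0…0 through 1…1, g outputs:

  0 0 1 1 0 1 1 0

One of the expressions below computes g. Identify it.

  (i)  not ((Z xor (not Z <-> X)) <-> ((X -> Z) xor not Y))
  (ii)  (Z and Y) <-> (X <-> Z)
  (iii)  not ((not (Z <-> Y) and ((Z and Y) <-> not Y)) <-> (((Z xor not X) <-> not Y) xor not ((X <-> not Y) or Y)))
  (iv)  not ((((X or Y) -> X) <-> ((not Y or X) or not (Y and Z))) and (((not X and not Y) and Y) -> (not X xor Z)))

(ii): at (0,0,1) it gives 1, but g = 0 — eliminated.
(iii): at (0,0,1) it gives 1, but g = 0 — eliminated.
(iv): at (0,1,1) it gives 0, but g = 1 — eliminated.
(i) is the remaining candidate, and it agrees with g on all 8 inputs.

i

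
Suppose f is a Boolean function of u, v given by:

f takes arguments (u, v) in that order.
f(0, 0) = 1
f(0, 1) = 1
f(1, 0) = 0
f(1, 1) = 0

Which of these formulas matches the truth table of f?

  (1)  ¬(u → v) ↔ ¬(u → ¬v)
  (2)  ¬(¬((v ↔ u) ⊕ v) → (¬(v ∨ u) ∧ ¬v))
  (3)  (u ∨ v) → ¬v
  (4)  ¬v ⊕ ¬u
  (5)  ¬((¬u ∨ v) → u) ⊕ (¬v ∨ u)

(2): at (0,0) it gives 0, but f = 1 — eliminated.
(3): at (0,1) it gives 0, but f = 1 — eliminated.
(4): at (0,0) it gives 0, but f = 1 — eliminated.
(5): at (0,0) it gives 0, but f = 1 — eliminated.
(1) is the remaining candidate, and it agrees with f on all 4 inputs.

1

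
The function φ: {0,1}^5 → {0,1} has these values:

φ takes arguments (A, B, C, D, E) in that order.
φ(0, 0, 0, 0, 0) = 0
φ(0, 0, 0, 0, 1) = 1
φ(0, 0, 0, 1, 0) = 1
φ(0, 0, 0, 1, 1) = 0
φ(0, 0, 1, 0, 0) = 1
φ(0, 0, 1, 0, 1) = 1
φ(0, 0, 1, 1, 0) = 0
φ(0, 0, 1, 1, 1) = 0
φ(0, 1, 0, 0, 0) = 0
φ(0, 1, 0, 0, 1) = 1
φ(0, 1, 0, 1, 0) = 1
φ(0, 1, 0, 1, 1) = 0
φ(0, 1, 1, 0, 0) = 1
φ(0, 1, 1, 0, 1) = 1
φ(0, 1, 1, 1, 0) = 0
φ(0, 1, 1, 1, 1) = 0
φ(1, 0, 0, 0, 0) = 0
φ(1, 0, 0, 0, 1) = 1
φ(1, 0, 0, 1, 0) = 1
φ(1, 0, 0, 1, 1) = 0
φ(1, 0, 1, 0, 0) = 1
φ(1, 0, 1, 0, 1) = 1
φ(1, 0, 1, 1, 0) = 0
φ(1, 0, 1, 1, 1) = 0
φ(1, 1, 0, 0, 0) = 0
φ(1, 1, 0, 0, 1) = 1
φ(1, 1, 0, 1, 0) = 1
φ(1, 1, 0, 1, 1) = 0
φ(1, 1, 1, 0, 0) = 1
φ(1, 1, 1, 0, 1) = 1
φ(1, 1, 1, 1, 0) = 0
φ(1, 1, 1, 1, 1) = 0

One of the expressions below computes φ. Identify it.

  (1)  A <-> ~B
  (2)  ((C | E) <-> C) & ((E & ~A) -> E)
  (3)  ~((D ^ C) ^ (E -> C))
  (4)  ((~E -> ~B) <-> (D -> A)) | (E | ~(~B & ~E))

3

(1) fails at (0,0,0,0,1): the formula yields 0, φ is 1.
(2) fails at (0,0,0,0,0): the formula yields 1, φ is 0.
(4) fails at (0,0,0,0,0): the formula yields 1, φ is 0.
Only (3) survives; checking it on all 32 rows confirms it matches φ.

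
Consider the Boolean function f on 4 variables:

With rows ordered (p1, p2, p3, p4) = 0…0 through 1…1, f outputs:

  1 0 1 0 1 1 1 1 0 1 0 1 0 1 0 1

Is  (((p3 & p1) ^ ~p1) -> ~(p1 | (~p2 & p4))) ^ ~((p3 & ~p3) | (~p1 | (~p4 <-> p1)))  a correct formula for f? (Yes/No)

No

Check the formula against f row by row:
  p1=0, p2=0, p3=0, p4=0: formula gives 1, f = 1 ✓
  p1=0, p2=0, p3=0, p4=1: formula gives 0, f = 0 ✓
  p1=0, p2=0, p3=1, p4=0: formula gives 1, f = 1 ✓
  p1=0, p2=0, p3=1, p4=1: formula gives 0, f = 0 ✓
  …
  p1=1, p2=0, p3=0, p4=0: formula gives 1, but f = 0 ✗
Since they disagree at (1,0,0,0), the expression is not a correct formula for f.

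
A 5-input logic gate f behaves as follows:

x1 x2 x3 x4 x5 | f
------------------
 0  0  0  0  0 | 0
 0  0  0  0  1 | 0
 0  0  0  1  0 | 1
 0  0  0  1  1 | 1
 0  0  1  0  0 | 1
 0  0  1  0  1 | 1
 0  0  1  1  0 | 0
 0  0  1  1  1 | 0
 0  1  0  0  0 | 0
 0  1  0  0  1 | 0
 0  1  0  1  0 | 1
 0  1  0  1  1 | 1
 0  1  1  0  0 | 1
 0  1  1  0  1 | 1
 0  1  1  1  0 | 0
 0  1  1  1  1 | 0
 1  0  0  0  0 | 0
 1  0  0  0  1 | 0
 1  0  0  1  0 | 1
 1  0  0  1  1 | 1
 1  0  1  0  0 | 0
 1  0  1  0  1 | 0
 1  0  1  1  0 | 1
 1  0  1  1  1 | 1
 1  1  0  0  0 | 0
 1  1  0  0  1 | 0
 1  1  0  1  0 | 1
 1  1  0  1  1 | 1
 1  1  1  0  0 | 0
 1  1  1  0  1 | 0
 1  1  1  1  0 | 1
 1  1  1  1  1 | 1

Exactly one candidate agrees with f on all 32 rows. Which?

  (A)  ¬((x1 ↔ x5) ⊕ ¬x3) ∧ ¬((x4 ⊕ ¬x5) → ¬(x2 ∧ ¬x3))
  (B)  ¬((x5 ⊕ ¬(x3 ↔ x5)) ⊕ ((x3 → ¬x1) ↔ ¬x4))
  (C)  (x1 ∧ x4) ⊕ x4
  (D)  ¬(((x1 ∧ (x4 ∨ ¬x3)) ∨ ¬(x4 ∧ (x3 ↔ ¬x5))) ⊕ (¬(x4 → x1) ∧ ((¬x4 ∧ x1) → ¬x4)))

B

(A) disagrees with f on (0,0,0,1,0) (formula → 0, table → 1); rule it out.
(C) disagrees with f on (0,0,1,0,0) (formula → 0, table → 1); rule it out.
(D) disagrees with f on (0,0,0,1,1) (formula → 0, table → 1); rule it out.
That leaves (B). Evaluating it on every row reproduces the table of f exactly.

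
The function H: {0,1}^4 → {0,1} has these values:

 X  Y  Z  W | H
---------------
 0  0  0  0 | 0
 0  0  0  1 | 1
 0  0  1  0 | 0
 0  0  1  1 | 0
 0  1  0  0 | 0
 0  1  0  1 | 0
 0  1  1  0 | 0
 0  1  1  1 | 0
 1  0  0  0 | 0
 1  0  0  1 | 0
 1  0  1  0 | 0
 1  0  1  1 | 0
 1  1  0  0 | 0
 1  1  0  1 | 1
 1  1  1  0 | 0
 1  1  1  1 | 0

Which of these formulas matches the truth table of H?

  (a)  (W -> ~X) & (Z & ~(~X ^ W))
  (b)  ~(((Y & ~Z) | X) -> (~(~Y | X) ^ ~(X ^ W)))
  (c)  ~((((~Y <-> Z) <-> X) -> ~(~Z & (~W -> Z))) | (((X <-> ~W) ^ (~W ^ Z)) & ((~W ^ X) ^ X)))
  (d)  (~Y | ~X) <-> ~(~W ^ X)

(a) fails at (0,0,0,1): the formula yields 0, H is 1.
(b) fails at (0,0,0,1): the formula yields 0, H is 1.
(d) fails at (0,0,1,1): the formula yields 1, H is 0.
(c) is the remaining candidate, and it agrees with H on all 16 inputs.

c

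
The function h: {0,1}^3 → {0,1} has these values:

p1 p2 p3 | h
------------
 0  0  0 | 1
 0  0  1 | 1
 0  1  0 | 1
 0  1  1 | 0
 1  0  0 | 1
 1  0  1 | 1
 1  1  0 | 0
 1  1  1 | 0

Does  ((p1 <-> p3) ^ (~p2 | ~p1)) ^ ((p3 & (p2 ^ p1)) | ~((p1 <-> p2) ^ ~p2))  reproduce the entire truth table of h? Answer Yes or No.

No

Check the formula against h row by row:
  p1=0, p2=0, p3=0: formula gives 1, h = 1 ✓
  p1=0, p2=0, p3=1: formula gives 0, but h = 1 ✗
Row (0,0,1) is a counterexample, so the formula is not equivalent to h.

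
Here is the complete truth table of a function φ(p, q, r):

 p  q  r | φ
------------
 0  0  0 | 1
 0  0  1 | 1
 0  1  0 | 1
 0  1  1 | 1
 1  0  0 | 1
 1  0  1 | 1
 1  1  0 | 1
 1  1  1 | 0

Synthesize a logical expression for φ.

φ(p, q, r) = NOT ((p AND q) AND r)

The output is 0 only when every input is 1 — NAND of all inputs.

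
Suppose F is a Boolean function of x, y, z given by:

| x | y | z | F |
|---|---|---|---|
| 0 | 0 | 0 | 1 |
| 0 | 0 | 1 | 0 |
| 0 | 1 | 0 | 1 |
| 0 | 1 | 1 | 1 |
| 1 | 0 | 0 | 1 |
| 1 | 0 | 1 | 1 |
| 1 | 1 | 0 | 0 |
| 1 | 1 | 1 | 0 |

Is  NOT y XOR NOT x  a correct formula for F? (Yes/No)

No

Test each input against both F and the formula:
  x=0, y=0, z=0: formula gives 0, but F = 1 ✗
A single disagreement suffices: at (0,0,0) they differ, so the formula does not compute F.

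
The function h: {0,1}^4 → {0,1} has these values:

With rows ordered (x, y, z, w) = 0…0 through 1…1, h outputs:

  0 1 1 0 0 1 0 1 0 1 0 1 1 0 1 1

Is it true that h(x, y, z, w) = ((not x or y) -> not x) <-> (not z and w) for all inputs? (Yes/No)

Test each input against both h and the formula:
  x=0, y=0, z=0, w=0: formula gives 0, h = 0 ✓
  x=0, y=0, z=0, w=1: formula gives 1, h = 1 ✓
  x=0, y=0, z=1, w=0: formula gives 0, but h = 1 ✗
Since they disagree at (0,0,1,0), the expression is not a correct formula for h.

No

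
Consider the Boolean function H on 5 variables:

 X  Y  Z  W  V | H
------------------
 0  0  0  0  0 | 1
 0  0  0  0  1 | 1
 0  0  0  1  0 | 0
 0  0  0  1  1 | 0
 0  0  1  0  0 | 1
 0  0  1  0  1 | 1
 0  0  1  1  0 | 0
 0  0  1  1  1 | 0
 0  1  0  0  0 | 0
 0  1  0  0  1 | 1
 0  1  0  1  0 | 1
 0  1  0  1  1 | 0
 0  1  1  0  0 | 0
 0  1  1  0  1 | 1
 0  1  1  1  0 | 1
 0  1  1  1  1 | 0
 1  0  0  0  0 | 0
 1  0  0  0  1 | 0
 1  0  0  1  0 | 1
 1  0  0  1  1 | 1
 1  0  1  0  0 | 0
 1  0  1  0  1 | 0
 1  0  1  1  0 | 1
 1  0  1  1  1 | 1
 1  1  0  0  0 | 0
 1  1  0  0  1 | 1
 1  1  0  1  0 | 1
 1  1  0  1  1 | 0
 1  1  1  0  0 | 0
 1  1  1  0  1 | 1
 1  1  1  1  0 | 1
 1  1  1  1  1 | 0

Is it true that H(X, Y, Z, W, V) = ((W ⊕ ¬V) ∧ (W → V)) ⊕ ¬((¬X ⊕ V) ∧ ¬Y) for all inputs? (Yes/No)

Yes

Check the formula against H row by row:
  X=0, Y=0, Z=0, W=0, V=0: formula gives 1, H = 1 ✓
  X=0, Y=0, Z=0, W=0, V=1: formula gives 1, H = 1 ✓
  X=0, Y=0, Z=0, W=1, V=0: formula gives 0, H = 0 ✓
  X=0, Y=0, Z=0, W=1, V=1: formula gives 0, H = 0 ✓
  …and likewise for the remaining 28 rows.
All 32 rows match — the expression computes H exactly.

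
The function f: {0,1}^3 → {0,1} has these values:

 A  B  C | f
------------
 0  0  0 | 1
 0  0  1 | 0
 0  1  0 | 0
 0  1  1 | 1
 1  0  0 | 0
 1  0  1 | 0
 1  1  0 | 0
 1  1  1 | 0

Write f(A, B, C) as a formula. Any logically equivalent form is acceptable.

f(A, B, C) = ((A' · B') · C') + ((A' · B) · C)

f=1 on 2 inputs: (0,0,0), (0,1,1). Reading each as a conjunction of literals (¬A·¬B·¬C, ¬A·B·C) and taking the OR gives the canonical DNF.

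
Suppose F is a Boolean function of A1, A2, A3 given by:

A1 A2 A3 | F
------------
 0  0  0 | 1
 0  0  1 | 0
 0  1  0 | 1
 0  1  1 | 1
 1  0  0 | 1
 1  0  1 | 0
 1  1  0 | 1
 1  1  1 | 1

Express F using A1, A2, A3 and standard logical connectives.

There are just 2 zero rows: (0,0,1), (1,0,1). Their minterms are ¬A1·¬A2·A3, A1·¬A2·A3; the OR of those covers precisely the 0-outputs, and negating it yields F.

F(A1, A2, A3) = (((A1' · A2') · A3) + ((A1 · A2') · A3))'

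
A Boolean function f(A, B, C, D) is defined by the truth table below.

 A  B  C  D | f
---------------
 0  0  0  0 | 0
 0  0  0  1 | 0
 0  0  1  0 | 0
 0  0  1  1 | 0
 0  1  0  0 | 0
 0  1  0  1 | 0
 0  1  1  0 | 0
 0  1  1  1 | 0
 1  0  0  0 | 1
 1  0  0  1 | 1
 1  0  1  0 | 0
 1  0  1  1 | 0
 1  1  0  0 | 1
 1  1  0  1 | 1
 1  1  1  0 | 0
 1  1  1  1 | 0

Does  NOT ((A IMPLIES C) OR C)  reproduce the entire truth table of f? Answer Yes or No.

Test each input against both f and the formula:
  A=0, B=0, C=0, D=0: formula gives 0, f = 0 ✓
  A=0, B=0, C=0, D=1: formula gives 0, f = 0 ✓
  A=0, B=0, C=1, D=0: formula gives 0, f = 0 ✓
  A=0, B=0, C=1, D=1: formula gives 0, f = 0 ✓
  … (the remaining 12 rows also agree.)
Every row agrees, so the formula is equivalent.

Yes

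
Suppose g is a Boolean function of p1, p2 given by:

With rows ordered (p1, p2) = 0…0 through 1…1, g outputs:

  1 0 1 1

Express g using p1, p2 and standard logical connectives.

This is p2 → p1 (false only at 0,1).

g(p1, p2) = p2 → p1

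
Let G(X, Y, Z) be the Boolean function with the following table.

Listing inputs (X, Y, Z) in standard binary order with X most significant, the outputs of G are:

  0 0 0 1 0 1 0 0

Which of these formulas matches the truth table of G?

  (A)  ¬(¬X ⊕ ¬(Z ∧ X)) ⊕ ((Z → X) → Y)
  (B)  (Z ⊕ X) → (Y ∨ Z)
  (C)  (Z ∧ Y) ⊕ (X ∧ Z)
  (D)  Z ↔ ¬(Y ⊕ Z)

(A) disagrees with G on (0,0,0) (formula → 1, table → 0); rule it out.
(B) disagrees with G on (0,0,0) (formula → 1, table → 0); rule it out.
(D) disagrees with G on (0,1,0) (formula → 1, table → 0); rule it out.
That leaves (C). Evaluating it on every row reproduces the table of G exactly.

C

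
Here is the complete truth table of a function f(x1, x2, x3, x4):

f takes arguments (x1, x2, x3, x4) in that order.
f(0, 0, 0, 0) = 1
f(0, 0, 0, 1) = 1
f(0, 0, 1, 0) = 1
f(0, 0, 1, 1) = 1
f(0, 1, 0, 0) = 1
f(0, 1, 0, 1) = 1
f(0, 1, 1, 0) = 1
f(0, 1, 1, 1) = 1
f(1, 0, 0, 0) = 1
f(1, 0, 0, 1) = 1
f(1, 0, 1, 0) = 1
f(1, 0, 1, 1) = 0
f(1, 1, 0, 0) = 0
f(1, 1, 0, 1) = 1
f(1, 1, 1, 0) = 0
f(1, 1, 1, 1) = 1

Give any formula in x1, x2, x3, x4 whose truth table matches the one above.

There are just 3 zero rows: (1,0,1,1), (1,1,0,0), (1,1,1,0). Their minterms are x1·¬x2·x3·x4, x1·x2·¬x3·¬x4, x1·x2·x3·¬x4; the OR of those covers precisely the 0-outputs, and negating it yields f.

f(x1, x2, x3, x4) = ~(((((x1 & ~x2) & x3) & x4) | (((x1 & x2) & ~x3) & ~x4)) | (((x1 & x2) & x3) & ~x4))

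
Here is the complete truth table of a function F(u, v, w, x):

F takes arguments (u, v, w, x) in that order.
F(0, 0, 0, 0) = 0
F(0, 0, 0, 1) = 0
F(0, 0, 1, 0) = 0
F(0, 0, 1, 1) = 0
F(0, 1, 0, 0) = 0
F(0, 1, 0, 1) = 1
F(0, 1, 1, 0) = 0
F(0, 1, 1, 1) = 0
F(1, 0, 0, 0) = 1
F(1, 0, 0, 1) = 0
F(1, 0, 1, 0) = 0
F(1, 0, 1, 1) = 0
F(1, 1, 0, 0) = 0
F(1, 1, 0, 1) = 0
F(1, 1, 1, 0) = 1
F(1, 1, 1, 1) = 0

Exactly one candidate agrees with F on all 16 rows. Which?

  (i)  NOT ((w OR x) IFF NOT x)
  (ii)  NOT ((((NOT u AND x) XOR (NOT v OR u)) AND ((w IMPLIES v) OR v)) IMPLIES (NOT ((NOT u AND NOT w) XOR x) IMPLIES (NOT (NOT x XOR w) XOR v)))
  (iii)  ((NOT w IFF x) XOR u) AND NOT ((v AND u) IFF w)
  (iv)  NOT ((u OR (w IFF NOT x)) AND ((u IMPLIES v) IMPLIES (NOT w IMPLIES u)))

(i): at (0,0,0,0) it gives 1, but F = 0 — eliminated.
(iii): at (0,0,1,0) it gives 1, but F = 0 — eliminated.
(iv): at (0,0,0,0) it gives 1, but F = 0 — eliminated.
That leaves (ii). Evaluating it on every row reproduces the table of F exactly.

ii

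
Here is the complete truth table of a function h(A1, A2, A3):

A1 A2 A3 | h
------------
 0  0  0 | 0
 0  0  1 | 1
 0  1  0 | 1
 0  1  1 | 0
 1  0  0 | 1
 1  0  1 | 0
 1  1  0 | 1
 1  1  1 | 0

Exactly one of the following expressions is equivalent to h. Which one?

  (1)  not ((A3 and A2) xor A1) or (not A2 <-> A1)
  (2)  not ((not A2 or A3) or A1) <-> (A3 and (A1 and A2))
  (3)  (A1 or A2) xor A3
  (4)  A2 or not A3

3

(1): at (0,0,0) it gives 1, but h = 0 — eliminated.
(2): at (0,0,0) it gives 1, but h = 0 — eliminated.
(4): at (0,0,0) it gives 1, but h = 0 — eliminated.
Only (3) survives; checking it on all 8 rows confirms it matches h.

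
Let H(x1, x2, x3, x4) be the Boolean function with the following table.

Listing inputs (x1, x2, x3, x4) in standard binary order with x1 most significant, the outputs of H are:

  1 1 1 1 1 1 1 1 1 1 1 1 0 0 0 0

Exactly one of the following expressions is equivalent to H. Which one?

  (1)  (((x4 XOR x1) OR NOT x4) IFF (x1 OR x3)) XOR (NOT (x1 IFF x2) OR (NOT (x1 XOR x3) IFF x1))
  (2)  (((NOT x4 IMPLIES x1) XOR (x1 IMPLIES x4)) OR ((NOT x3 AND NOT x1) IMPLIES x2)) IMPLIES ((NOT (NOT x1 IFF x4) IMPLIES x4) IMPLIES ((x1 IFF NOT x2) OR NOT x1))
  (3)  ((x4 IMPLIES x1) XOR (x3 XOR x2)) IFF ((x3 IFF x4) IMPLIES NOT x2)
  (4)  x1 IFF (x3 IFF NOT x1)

(1): at (0,0,0,0) it gives 0, but H = 1 — eliminated.
(3): at (0,0,0,1) it gives 0, but H = 1 — eliminated.
(4): at (0,0,1,0) it gives 0, but H = 1 — eliminated.
That leaves (2). Evaluating it on every row reproduces the table of H exactly.

2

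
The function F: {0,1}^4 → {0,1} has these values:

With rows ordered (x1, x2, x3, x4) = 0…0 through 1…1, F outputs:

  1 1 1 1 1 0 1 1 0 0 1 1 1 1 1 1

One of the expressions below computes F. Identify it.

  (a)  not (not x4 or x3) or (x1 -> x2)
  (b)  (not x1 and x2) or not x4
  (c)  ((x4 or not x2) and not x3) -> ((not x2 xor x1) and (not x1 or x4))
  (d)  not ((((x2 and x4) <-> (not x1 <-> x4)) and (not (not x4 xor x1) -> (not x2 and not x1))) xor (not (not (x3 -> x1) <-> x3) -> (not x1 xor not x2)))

c

(a) fails at (0,1,0,1): the formula yields 1, F is 0.
(b) fails at (0,0,0,1): the formula yields 0, F is 1.
(d) fails at (0,0,0,1): the formula yields 0, F is 1.
Only (c) survives; checking it on all 16 rows confirms it matches F.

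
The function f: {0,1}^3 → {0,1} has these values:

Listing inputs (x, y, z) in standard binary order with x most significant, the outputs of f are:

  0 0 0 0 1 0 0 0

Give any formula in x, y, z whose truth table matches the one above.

f is 1 on exactly one input, (1,0,0), whose minterm is x·¬y·¬z. So f is just that conjunction.

f(x, y, z) = (x & ~y) & ~z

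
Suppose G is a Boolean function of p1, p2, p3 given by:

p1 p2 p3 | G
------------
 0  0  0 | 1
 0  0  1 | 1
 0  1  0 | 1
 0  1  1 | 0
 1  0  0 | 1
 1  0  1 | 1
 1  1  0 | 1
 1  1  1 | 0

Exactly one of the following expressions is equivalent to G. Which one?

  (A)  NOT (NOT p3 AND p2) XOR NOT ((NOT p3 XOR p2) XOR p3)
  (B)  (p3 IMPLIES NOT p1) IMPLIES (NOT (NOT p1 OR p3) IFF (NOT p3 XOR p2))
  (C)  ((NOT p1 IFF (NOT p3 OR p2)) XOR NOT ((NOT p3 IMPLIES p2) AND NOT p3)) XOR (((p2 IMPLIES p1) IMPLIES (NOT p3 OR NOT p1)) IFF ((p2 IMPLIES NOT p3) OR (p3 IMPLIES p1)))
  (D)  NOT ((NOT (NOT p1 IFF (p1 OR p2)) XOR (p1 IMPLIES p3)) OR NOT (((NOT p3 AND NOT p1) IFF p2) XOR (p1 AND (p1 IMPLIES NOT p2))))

A

(B) disagrees with G on (0,0,0) (formula → 0, table → 1); rule it out.
(C) disagrees with G on (0,0,1) (formula → 0, table → 1); rule it out.
(D) disagrees with G on (0,0,0) (formula → 0, table → 1); rule it out.
That leaves (A). Evaluating it on every row reproduces the table of G exactly.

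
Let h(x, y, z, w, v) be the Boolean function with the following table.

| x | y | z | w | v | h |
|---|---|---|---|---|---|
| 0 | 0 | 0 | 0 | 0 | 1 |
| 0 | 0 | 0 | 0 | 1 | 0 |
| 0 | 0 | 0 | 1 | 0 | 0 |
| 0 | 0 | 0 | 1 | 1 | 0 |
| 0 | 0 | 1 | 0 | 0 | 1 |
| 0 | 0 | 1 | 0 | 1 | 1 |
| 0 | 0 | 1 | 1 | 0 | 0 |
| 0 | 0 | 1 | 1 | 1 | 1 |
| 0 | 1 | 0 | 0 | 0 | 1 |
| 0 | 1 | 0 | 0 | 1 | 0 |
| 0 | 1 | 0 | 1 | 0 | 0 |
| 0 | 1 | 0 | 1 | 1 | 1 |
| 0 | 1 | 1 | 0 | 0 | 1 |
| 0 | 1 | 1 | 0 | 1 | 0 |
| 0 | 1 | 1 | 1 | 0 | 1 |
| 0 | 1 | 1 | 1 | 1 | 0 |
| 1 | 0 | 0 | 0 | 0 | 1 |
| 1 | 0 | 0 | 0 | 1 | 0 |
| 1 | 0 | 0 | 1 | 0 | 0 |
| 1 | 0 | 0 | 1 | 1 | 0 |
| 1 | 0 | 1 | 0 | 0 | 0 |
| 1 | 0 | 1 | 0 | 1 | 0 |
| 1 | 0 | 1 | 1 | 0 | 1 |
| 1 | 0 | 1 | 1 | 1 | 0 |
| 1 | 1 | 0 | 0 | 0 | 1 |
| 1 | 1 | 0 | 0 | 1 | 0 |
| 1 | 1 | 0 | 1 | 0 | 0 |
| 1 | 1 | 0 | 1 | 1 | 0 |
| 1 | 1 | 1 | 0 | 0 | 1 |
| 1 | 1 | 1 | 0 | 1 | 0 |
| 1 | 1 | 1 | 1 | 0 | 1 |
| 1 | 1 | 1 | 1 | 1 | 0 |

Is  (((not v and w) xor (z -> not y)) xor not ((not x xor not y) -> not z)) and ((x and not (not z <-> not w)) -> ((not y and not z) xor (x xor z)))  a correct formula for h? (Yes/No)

No

Evaluate (((not v and w) xor (z -> not y)) xor not ((not x xor not y) -> not z)) and ((x and not (not z <-> not w)) -> ((not y and not z) xor (x xor z))) on each row and compare to h:
  x=0, y=0, z=0, w=0, v=0: formula gives 1, h = 1 ✓
  x=0, y=0, z=0, w=0, v=1: formula gives 1, but h = 0 ✗
Row (0,0,0,0,1) is a counterexample, so the formula is not equivalent to h.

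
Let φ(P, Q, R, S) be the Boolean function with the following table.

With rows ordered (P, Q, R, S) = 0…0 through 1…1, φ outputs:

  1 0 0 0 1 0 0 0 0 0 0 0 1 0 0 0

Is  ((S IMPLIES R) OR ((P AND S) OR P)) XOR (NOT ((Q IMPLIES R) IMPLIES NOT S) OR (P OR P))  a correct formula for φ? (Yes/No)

Evaluate ((S IMPLIES R) OR ((P AND S) OR P)) XOR (NOT ((Q IMPLIES R) IMPLIES NOT S) OR (P OR P)) on each row and compare to φ:
  P=0, Q=0, R=0, S=0: formula gives 1, φ = 1 ✓
  P=0, Q=0, R=0, S=1: formula gives 1, but φ = 0 ✗
Row (0,0,0,1) is a counterexample, so the formula is not equivalent to φ.

No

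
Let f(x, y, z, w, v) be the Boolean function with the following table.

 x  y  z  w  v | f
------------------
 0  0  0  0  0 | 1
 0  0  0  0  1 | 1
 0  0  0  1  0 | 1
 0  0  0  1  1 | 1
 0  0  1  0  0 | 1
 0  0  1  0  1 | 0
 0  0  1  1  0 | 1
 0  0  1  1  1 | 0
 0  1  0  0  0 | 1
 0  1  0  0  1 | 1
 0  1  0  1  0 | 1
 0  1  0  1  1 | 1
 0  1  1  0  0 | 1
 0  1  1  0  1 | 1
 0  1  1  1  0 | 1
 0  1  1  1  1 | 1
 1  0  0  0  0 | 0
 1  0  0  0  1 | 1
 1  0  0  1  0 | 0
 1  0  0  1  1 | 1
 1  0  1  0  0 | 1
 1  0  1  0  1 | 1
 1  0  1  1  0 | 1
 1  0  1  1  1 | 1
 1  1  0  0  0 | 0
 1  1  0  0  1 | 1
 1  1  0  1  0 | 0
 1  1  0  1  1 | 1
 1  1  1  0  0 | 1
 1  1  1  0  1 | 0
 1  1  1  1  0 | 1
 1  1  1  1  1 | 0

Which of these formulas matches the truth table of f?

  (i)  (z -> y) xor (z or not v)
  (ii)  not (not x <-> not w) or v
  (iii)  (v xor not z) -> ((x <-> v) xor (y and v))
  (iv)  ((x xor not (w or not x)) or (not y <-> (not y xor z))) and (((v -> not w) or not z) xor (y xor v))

(i): at (0,0,0,0,0) it gives 0, but f = 1 — eliminated.
(ii): at (0,0,0,0,0) it gives 0, but f = 1 — eliminated.
(iv): at (0,0,0,0,1) it gives 0, but f = 1 — eliminated.
That leaves (iii). Evaluating it on every row reproduces the table of f exactly.

iii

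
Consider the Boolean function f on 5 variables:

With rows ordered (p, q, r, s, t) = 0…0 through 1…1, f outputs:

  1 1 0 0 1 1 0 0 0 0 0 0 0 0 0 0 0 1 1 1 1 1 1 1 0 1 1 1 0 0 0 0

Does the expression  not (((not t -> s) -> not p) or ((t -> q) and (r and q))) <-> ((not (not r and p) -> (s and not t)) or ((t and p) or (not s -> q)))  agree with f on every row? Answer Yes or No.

Evaluate not (((not t -> s) -> not p) or ((t -> q) and (r and q))) <-> ((not (not r and p) -> (s and not t)) or ((t and p) or (not s -> q))) on each row and compare to f:
  p=0, q=0, r=0, s=0, t=0: formula gives 1, f = 1 ✓
  p=0, q=0, r=0, s=0, t=1: formula gives 1, f = 1 ✓
  p=0, q=0, r=0, s=1, t=0: formula gives 0, f = 0 ✓
  p=0, q=0, r=0, s=1, t=1: formula gives 0, f = 0 ✓
  … (the remaining 28 rows also agree.)
Every row agrees, so the formula is equivalent.

Yes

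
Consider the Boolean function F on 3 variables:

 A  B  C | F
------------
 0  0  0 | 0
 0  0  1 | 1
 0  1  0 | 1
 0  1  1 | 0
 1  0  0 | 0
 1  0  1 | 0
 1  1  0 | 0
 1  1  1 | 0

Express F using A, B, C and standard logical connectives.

F(A, B, C) = ((¬A ∧ ¬B) ∧ C) ∨ ((¬A ∧ B) ∧ ¬C)

Collect the rows where F=1 — (0,0,1), (0,1,0) — and write one minterm per row: ¬A·¬B·C, ¬A·B·¬C. Their union (logical OR) reproduces the table exactly.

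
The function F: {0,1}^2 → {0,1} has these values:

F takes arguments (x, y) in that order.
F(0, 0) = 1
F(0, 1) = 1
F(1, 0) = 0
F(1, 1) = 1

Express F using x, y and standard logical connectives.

This is x → y (false only at 1,0).

F(x, y) = x -> y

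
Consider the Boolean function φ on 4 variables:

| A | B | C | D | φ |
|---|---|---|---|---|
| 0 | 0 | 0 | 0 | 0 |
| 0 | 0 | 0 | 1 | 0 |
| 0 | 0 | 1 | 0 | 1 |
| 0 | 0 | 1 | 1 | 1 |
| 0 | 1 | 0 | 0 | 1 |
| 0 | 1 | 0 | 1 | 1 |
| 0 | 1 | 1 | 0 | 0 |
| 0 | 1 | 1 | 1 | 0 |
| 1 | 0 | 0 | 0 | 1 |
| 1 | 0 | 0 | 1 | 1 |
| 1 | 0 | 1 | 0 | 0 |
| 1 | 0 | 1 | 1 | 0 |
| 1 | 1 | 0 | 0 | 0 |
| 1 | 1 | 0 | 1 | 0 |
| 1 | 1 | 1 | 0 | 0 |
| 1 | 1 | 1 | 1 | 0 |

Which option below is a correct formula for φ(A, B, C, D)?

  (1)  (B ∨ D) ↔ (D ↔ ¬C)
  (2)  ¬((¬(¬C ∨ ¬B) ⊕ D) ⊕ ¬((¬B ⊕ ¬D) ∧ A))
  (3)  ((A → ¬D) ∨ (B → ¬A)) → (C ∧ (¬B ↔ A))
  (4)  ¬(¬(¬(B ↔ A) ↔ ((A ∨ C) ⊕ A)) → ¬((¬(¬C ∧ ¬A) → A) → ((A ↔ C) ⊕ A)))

(1): at (0,0,0,0) it gives 1, but φ = 0 — eliminated.
(2): at (0,0,0,1) it gives 1, but φ = 0 — eliminated.
(3): at (0,0,1,0) it gives 0, but φ = 1 — eliminated.
(4) is the remaining candidate, and it agrees with φ on all 16 inputs.

4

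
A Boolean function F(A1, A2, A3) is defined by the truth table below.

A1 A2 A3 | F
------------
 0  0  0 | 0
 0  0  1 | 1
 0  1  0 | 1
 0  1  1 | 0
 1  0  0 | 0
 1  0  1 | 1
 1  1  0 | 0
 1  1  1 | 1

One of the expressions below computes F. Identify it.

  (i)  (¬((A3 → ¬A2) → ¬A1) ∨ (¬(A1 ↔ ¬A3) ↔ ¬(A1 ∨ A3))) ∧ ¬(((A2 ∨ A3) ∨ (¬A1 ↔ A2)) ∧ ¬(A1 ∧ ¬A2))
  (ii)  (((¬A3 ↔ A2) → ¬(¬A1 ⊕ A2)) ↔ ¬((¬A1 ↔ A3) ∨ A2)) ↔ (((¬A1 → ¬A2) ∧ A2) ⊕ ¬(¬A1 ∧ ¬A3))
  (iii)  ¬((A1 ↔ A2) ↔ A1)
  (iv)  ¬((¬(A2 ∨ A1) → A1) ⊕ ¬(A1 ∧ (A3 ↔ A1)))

ii

(i): at (0,0,0) it gives 1, but F = 0 — eliminated.
(iii): at (0,0,0) it gives 1, but F = 0 — eliminated.
(iv): at (0,0,1) it gives 0, but F = 1 — eliminated.
That leaves (ii). Evaluating it on every row reproduces the table of F exactly.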